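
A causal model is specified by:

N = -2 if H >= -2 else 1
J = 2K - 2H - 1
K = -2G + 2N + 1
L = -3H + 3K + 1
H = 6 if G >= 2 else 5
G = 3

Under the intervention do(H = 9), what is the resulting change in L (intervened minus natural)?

do(H=9) replaces the equation H = 6 if G >= 2 else 5 with the constant H = 9.
N = -2 if H >= -2 else 1  [with H=9]  = -2
K = -2G + 2N + 1  [with G=3, N=-2]  = -9
L = -3H + 3K + 1  [with H=9, K=-9]  = -53
Without intervention: H = 6 if G >= 2 else 5  [with G=3]  = 6; N = -2 if H >= -2 else 1  [with H=6]  = -2; K = -2G + 2N + 1  [with G=3, N=-2]  = -9; L = -3H + 3K + 1  [with H=6, K=-9]  = -44.
Change = -53 − (-44) = -9.

-9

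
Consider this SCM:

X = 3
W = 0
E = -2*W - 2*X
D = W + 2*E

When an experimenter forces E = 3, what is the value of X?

Under do(E=3), the mechanism E = -2*W - 2*X is discarded; E is fixed at 3.
X is not downstream of the intervention, so its value is determined by the original equations.

3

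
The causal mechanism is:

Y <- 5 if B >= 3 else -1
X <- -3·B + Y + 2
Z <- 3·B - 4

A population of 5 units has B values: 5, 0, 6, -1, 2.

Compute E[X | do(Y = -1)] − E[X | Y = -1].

-6.2

The intervention sets Y=-1 in all 5 units regardless of B. Recomputing X per unit gives -14, 1, -17, 4, -5; average -6.2.
Conditioning on Y=-1 selects the 3 unit(s) with B ∈ {0, -1, 2}. Their X values: 1, 4, -5. Mean = 0.
Difference = -6.2 − 0 = -6.2.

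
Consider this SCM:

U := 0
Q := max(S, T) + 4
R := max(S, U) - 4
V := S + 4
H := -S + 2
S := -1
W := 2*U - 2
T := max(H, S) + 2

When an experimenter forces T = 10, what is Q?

14

Intervening sets T = 10 and removes its equation (T := max(H, S) + 2).
Q = max(S, T) + 4  [with S=-1, T=10]  = 14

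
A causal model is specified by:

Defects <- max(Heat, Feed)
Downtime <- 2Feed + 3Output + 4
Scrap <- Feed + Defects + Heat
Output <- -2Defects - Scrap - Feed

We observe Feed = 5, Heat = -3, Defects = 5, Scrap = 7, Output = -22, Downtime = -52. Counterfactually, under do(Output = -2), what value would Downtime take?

8

The intervention breaks the incoming arrows to Output: Output <- -2Defects - Scrap - Feed no longer applies, and Output = -2.
Downtime = 2Feed + 3Output + 4  [with Feed=5, Output=-2]  = 8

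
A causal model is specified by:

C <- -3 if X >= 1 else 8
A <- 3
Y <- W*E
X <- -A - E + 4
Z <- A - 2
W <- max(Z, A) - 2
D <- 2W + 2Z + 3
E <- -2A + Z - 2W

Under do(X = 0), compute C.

8

Intervening sets X = 0 and removes its equation (X <- -A - E + 4).
C = -3 if X >= 1 else 8  [with X=0]  = 8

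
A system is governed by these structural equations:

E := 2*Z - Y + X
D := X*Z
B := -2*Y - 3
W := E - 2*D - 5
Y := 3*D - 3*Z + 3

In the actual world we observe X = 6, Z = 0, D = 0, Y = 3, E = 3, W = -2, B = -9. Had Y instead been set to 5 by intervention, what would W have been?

-4

Under do(Y=5), the mechanism Y := 3*D - 3*Z + 3 is discarded; Y is fixed at 5.
D = X*Z  [with X=6, Z=0]  = 0
E = 2*Z - Y + X  [with Z=0, Y=5, X=6]  = 1
W = E - 2*D - 5  [with E=1, D=0]  = -4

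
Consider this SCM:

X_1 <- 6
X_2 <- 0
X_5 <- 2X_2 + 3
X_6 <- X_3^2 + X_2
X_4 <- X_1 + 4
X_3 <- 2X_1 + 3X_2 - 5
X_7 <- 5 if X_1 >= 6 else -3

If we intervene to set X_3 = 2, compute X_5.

3

do(X_3=2) replaces the equation X_3 <- 2X_1 + 3X_2 - 5 with the constant X_3 = 2.
X_5 is not downstream of the intervention, so its value is determined by the original equations.
X_5 = 2X_2 + 3  [with X_2=0]  = 3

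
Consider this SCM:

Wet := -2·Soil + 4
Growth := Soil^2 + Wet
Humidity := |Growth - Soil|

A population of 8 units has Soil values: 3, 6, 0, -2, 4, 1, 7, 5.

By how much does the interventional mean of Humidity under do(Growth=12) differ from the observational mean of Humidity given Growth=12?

do(Growth=12) breaks Growth's dependence on Soil. With Growth=12 fixed, Humidity across the units is 9, 6, 12, 14, 8, 11, 5, 7, mean 9.
E[Humidity|Growth=12] averages over only the 2 units with Growth=12 (Soil = -2, 4): Humidity = 14, 8, mean 11.
Difference = 9 − 11 = -2.

-2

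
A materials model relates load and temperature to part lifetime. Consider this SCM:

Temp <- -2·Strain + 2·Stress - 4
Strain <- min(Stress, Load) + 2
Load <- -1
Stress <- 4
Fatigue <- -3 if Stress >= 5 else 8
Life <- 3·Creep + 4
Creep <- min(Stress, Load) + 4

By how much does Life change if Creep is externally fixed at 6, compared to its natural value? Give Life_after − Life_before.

Under do(Creep=6), the mechanism Creep <- min(Stress, Load) + 4 is discarded; Creep is fixed at 6.
Life = 3·Creep + 4  [with Creep=6]  = 22
Without intervention: Creep = min(Stress, Load) + 4  [with Stress=4, Load=-1]  = 3; Life = 3·Creep + 4  [with Creep=3]  = 13.
Change = 22 − 13 = 9.

9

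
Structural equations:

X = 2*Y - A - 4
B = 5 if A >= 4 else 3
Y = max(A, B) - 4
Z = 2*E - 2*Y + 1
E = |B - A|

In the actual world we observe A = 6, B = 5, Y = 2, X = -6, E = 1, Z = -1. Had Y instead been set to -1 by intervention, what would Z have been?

The intervention breaks the incoming arrows to Y: Y = max(A, B) - 4 no longer applies, and Y = -1.
B = 5 if A >= 4 else 3  [with A=6]  = 5
E = |B - A|  [with B=5, A=6]  = 1
Z = 2*E - 2*Y + 1  [with E=1, Y=-1]  = 5

5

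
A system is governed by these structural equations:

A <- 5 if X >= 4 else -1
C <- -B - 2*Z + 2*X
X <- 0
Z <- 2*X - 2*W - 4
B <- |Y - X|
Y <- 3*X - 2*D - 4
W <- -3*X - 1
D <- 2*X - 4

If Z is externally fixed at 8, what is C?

-20

The intervention breaks the incoming arrows to Z: Z <- 2*X - 2*W - 4 no longer applies, and Z = 8.
D = 2*X - 4  [with X=0]  = -4
Y = 3*X - 2*D - 4  [with X=0, D=-4]  = 4
B = |Y - X|  [with Y=4, X=0]  = 4
C = -B - 2*Z + 2*X  [with B=4, Z=8, X=0]  = -20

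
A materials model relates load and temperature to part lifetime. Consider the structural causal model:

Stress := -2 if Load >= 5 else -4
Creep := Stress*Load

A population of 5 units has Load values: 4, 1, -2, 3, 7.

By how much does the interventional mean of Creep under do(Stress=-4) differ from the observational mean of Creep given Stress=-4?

Under do(Stress=-4), Stress's equation is replaced by Stress=-4 for every unit. Per-unit Creep: -16, -4, 8, -12, -28. Mean = -10.4.
Observing Stress=-4 restricts to units where Stress's equation naturally yields -4: Load ∈ {4, 1, -2, 3}. In that subpopulation Creep = -16, -4, 8, -12, mean -6.
Difference = -10.4 − (-6) = -4.4.

-4.4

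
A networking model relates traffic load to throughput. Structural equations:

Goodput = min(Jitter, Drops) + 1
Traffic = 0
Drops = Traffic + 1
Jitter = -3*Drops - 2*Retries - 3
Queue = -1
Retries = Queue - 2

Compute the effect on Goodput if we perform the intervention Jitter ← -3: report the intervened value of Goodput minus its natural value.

-3

The intervention breaks the incoming arrows to Jitter: Jitter = -3*Drops - 2*Retries - 3 no longer applies, and Jitter = -3.
Drops = Traffic + 1  [with Traffic=0]  = 1
Goodput = min(Jitter, Drops) + 1  [with Jitter=-3, Drops=1]  = -2
Without intervention: Drops = Traffic + 1  [with Traffic=0]  = 1; Retries = Queue - 2  [with Queue=-1]  = -3; Jitter = -3*Drops - 2*Retries - 3  [with Drops=1, Retries=-3]  = 0; Goodput = min(Jitter, Drops) + 1  [with Jitter=0, Drops=1]  = 1.
Change = -2 − 1 = -3.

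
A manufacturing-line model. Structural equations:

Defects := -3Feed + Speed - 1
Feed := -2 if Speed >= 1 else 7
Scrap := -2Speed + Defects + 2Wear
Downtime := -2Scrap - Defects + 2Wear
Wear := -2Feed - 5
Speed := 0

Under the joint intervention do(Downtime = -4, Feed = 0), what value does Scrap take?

-11

The joint intervention fixes Downtime = -4, Feed = 0, removing each variable's own equation.
Wear = -2Feed - 5  [with Feed=0]  = -5
Defects = -3Feed + Speed - 1  [with Feed=0, Speed=0]  = -1
Scrap = -2Speed + Defects + 2Wear  [with Speed=0, Defects=-1, Wear=-5]  = -11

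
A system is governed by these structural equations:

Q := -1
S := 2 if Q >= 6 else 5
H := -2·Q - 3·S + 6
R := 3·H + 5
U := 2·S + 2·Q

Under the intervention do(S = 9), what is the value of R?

Under do(S=9), the mechanism S := 2 if Q >= 6 else 5 is discarded; S is fixed at 9.
H = -2·Q - 3·S + 6  [with Q=-1, S=9]  = -19
R = 3·H + 5  [with H=-19]  = -52

-52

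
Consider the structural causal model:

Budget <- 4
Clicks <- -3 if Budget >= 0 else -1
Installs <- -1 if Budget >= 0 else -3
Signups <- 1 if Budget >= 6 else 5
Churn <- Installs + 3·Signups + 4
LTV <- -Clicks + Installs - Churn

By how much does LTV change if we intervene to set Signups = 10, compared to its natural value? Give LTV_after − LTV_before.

-15

Under do(Signups=10), the mechanism Signups <- 1 if Budget >= 6 else 5 is discarded; Signups is fixed at 10.
Clicks = -3 if Budget >= 0 else -1  [with Budget=4]  = -3
Installs = -1 if Budget >= 0 else -3  [with Budget=4]  = -1
Churn = Installs + 3·Signups + 4  [with Installs=-1, Signups=10]  = 33
LTV = -Clicks + Installs - Churn  [with Clicks=-3, Installs=-1, Churn=33]  = -31
Without intervention: Clicks = -3 if Budget >= 0 else -1  [with Budget=4]  = -3; Installs = -1 if Budget >= 0 else -3  [with Budget=4]  = -1; Signups = 1 if Budget >= 6 else 5  [with Budget=4]  = 5; Churn = Installs + 3·Signups + 4  [with Installs=-1, Signups=5]  = 18; LTV = -Clicks + Installs - Churn  [with Clicks=-3, Installs=-1, Churn=18]  = -16.
Change = -31 − (-16) = -15.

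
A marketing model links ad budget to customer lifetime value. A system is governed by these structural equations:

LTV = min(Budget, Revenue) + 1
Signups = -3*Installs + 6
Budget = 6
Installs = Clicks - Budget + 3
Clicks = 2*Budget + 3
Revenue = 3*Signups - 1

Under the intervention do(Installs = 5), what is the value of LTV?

-27

The intervention breaks the incoming arrows to Installs: Installs = Clicks - Budget + 3 no longer applies, and Installs = 5.
Signups = -3*Installs + 6  [with Installs=5]  = -9
Revenue = 3*Signups - 1  [with Signups=-9]  = -28
LTV = min(Budget, Revenue) + 1  [with Budget=6, Revenue=-28]  = -27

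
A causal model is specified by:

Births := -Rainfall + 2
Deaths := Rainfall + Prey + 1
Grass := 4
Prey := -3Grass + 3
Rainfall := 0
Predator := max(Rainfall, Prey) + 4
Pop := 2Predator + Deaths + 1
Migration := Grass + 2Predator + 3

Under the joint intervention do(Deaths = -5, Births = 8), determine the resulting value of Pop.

Under do(Deaths = -5, Births = 8), each intervened variable's structural equation is replaced by its fixed value.
Prey = -3Grass + 3  [with Grass=4]  = -9
Predator = max(Rainfall, Prey) + 4  [with Rainfall=0, Prey=-9]  = 4
Pop = 2Predator + Deaths + 1  [with Predator=4, Deaths=-5]  = 4

4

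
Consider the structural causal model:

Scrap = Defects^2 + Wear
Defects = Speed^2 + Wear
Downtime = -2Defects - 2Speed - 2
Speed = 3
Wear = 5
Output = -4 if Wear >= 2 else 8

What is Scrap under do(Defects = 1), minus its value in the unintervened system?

-195

The intervention breaks the incoming arrows to Defects: Defects = Speed^2 + Wear no longer applies, and Defects = 1.
Scrap = Defects^2 + Wear  [with Defects=1, Wear=5]  = 6
Without intervention: Defects = Speed^2 + Wear  [with Speed=3, Wear=5]  = 14; Scrap = Defects^2 + Wear  [with Defects=14, Wear=5]  = 201.
Change = 6 − 201 = -195.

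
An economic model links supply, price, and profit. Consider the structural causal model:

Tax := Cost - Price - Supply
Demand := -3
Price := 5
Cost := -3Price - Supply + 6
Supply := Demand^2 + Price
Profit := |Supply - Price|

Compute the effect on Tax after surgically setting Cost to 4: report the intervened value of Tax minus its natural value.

27

Intervening sets Cost = 4 and removes its equation (Cost := -3Price - Supply + 6).
Supply = Demand^2 + Price  [with Demand=-3, Price=5]  = 14
Tax = Cost - Price - Supply  [with Cost=4, Price=5, Supply=14]  = -15
Without intervention: Supply = Demand^2 + Price  [with Demand=-3, Price=5]  = 14; Cost = -3Price - Supply + 6  [with Price=5, Supply=14]  = -23; Tax = Cost - Price - Supply  [with Cost=-23, Price=5, Supply=14]  = -42.
Change = -15 − (-42) = 27.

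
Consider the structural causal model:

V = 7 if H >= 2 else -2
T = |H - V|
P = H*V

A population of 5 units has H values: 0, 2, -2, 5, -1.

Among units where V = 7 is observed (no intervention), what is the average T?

Observing V=7 restricts to units where V's equation naturally yields 7: H ∈ {2, 5}. In that subpopulation T = 5, 2, mean 3.5.

3.5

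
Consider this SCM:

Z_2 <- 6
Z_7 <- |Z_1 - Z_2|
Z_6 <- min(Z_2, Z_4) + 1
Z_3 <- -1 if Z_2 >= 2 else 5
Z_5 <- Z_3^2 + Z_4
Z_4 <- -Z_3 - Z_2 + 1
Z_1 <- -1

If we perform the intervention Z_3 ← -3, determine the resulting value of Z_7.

7

The intervention breaks the incoming arrows to Z_3: Z_3 <- -1 if Z_2 >= 2 else 5 no longer applies, and Z_3 = -3.
Z_7 is not downstream of the intervention, so its value is determined by the original equations.
Z_7 = |Z_1 - Z_2|  [with Z_1=-1, Z_2=6]  = 7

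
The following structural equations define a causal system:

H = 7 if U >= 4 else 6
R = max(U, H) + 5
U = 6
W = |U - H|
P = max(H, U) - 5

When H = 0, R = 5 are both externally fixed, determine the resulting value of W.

6

The joint intervention fixes H = 0, R = 5, removing each variable's own equation.
W = |U - H|  [with U=6, H=0]  = 6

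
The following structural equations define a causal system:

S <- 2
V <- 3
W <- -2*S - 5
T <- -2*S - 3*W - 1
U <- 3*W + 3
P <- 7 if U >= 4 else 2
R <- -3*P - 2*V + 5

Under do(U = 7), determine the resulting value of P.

The intervention breaks the incoming arrows to U: U <- 3*W + 3 no longer applies, and U = 7.
P = 7 if U >= 4 else 2  [with U=7]  = 7

7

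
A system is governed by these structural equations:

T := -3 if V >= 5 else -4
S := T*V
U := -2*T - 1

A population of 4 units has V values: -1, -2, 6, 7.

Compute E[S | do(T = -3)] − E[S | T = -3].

Under do(T=-3), T's equation is replaced by T=-3 for every unit. Per-unit S: 3, 6, -18, -21. Mean = -7.5.
Conditioning on T=-3 selects the 2 unit(s) with V ∈ {6, 7}. Their S values: -18, -21. Mean = -19.5.
Difference = -7.5 − (-19.5) = 12.

12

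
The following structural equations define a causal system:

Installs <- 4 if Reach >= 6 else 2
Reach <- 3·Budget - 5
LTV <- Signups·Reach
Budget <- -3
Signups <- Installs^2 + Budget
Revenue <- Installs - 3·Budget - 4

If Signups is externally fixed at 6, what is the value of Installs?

2

Under do(Signups=6), the mechanism Signups <- Installs^2 + Budget is discarded; Signups is fixed at 6.
Since Installs is not a descendant of the intervened variable, it is unaffected.
Reach = 3·Budget - 5  [with Budget=-3]  = -14
Installs = 4 if Reach >= 6 else 2  [with Reach=-14]  = 2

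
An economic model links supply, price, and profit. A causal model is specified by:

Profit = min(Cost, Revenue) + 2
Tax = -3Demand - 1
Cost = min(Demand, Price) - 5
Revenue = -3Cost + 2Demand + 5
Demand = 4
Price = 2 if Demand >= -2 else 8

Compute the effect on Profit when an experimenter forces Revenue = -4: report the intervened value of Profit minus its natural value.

Under do(Revenue=-4), the mechanism Revenue = -3Cost + 2Demand + 5 is discarded; Revenue is fixed at -4.
Price = 2 if Demand >= -2 else 8  [with Demand=4]  = 2
Cost = min(Demand, Price) - 5  [with Demand=4, Price=2]  = -3
Profit = min(Cost, Revenue) + 2  [with Cost=-3, Revenue=-4]  = -2
Without intervention: Price = 2 if Demand >= -2 else 8  [with Demand=4]  = 2; Cost = min(Demand, Price) - 5  [with Demand=4, Price=2]  = -3; Revenue = -3Cost + 2Demand + 5  [with Cost=-3, Demand=4]  = 22; Profit = min(Cost, Revenue) + 2  [with Cost=-3, Revenue=22]  = -1.
Change = -2 − (-1) = -1.

-1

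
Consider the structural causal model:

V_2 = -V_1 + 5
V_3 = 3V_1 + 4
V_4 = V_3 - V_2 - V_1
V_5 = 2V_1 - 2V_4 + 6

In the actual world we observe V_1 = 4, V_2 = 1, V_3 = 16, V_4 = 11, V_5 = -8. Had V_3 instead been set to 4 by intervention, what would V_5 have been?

do(V_3=4) replaces the equation V_3 = 3V_1 + 4 with the constant V_3 = 4.
V_2 = -V_1 + 5  [with V_1=4]  = 1
V_4 = V_3 - V_2 - V_1  [with V_3=4, V_2=1, V_1=4]  = -1
V_5 = 2V_1 - 2V_4 + 6  [with V_1=4, V_4=-1]  = 16

16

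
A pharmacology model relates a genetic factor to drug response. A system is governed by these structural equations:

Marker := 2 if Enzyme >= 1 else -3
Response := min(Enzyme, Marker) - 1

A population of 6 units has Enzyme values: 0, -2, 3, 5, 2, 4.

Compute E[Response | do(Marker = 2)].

Under do(Marker=2), Marker's equation is replaced by Marker=2 for every unit. Per-unit Response: -1, -3, 1, 1, 1, 1. Mean = 0.

0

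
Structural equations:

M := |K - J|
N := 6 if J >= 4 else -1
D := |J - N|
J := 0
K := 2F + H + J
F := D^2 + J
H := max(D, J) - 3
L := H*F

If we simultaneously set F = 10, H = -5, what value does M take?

15

Under do(F = 10, H = -5), each intervened variable's structural equation is replaced by its fixed value.
K = 2F + H + J  [with F=10, H=-5, J=0]  = 15
M = |K - J|  [with K=15, J=0]  = 15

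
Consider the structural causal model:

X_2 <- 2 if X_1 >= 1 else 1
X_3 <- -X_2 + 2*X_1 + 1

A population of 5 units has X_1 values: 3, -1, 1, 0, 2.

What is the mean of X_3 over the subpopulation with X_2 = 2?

Conditioning on X_2=2 selects the 3 unit(s) with X_1 ∈ {3, 1, 2}. Their X_3 values: 5, 1, 3. Mean = 3.

3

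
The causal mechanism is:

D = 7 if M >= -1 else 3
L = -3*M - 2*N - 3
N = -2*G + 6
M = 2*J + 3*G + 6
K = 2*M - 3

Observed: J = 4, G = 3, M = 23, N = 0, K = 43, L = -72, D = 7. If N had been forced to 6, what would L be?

Under do(N=6), the mechanism N = -2*G + 6 is discarded; N is fixed at 6.
M = 2*J + 3*G + 6  [with J=4, G=3]  = 23
L = -3*M - 2*N - 3  [with M=23, N=6]  = -84

-84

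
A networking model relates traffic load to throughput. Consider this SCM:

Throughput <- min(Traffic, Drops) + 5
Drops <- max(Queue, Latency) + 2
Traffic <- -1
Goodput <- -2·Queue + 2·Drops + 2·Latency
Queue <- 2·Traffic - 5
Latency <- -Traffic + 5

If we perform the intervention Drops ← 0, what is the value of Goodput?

26

Under do(Drops=0), the mechanism Drops <- max(Queue, Latency) + 2 is discarded; Drops is fixed at 0.
Latency = -Traffic + 5  [with Traffic=-1]  = 6
Queue = 2·Traffic - 5  [with Traffic=-1]  = -7
Goodput = -2·Queue + 2·Drops + 2·Latency  [with Queue=-7, Drops=0, Latency=6]  = 26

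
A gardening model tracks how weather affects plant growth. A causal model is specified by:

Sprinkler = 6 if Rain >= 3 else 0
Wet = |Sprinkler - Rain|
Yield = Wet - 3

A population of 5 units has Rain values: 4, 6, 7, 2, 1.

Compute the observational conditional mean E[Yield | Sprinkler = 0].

-1.5

Observing Sprinkler=0 restricts to units where Sprinkler's equation naturally yields 0: Rain ∈ {2, 1}. In that subpopulation Yield = -1, -2, mean -1.5.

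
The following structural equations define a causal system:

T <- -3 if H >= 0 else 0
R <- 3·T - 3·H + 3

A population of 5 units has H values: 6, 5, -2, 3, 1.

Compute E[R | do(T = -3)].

-13.8

do(T=-3) breaks T's dependence on H. With T=-3 fixed, R across the units is -24, -21, 0, -15, -9, mean -13.8.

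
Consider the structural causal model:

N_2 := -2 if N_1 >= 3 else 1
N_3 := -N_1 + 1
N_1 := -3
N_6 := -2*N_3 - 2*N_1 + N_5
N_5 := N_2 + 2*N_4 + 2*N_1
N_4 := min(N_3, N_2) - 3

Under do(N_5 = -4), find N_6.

-6

The intervention breaks the incoming arrows to N_5: N_5 := N_2 + 2*N_4 + 2*N_1 no longer applies, and N_5 = -4.
N_3 = -N_1 + 1  [with N_1=-3]  = 4
N_6 = -2*N_3 - 2*N_1 + N_5  [with N_3=4, N_1=-3, N_5=-4]  = -6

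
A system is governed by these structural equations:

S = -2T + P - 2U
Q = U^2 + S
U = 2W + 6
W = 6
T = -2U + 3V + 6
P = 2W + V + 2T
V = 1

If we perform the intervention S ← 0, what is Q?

324

Intervening sets S = 0 and removes its equation (S = -2T + P - 2U).
U = 2W + 6  [with W=6]  = 18
Q = U^2 + S  [with U=18, S=0]  = 324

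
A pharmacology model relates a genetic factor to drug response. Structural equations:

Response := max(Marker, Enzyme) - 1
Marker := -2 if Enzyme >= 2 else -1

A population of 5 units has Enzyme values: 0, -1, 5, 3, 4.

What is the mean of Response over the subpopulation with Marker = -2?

3

Conditioning on Marker=-2 selects the 3 unit(s) with Enzyme ∈ {5, 3, 4}. Their Response values: 4, 2, 3. Mean = 3.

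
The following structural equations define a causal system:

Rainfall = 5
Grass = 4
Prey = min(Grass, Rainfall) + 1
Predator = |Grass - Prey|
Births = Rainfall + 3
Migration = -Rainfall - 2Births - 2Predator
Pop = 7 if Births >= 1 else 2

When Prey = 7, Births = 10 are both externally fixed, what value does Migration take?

Setting Prey = 7, Births = 10 by intervention discards those variables' equations.
Predator = |Grass - Prey|  [with Grass=4, Prey=7]  = 3
Migration = -Rainfall - 2Births - 2Predator  [with Rainfall=5, Births=10, Predator=3]  = -31

-31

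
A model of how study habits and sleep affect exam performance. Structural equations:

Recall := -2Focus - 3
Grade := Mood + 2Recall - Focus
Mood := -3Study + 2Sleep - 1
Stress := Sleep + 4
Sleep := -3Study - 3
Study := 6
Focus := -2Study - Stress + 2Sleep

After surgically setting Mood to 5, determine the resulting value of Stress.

do(Mood=5) replaces the equation Mood := -3Study + 2Sleep - 1 with the constant Mood = 5.
Stress is not downstream of the intervention, so its value is determined by the original equations.
Sleep = -3Study - 3  [with Study=6]  = -21
Stress = Sleep + 4  [with Sleep=-21]  = -17

-17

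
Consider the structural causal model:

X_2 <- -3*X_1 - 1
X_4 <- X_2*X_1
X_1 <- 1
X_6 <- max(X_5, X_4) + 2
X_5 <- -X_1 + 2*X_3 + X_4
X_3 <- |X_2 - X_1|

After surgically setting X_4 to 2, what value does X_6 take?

Under do(X_4=2), the mechanism X_4 <- X_2*X_1 is discarded; X_4 is fixed at 2.
X_2 = -3*X_1 - 1  [with X_1=1]  = -4
X_3 = |X_2 - X_1|  [with X_2=-4, X_1=1]  = 5
X_5 = -X_1 + 2*X_3 + X_4  [with X_1=1, X_3=5, X_4=2]  = 11
X_6 = max(X_5, X_4) + 2  [with X_5=11, X_4=2]  = 13

13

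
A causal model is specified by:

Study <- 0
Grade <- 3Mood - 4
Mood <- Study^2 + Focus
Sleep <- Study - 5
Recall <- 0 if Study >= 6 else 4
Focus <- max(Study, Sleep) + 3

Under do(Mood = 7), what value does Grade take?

17

Under do(Mood=7), the mechanism Mood <- Study^2 + Focus is discarded; Mood is fixed at 7.
Grade = 3Mood - 4  [with Mood=7]  = 17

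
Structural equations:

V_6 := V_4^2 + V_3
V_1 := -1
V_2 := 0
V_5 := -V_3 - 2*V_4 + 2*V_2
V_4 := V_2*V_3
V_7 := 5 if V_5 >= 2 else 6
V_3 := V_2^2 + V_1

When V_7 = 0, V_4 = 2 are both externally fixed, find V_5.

Under do(V_7 = 0, V_4 = 2), each intervened variable's structural equation is replaced by its fixed value.
V_3 = V_2^2 + V_1  [with V_2=0, V_1=-1]  = -1
V_5 = -V_3 - 2*V_4 + 2*V_2  [with V_3=-1, V_4=2, V_2=0]  = -3

-3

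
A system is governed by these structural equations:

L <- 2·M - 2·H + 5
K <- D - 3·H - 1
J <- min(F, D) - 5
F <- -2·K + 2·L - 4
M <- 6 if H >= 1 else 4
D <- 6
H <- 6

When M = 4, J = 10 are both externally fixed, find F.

The joint intervention fixes M = 4, J = 10, removing each variable's own equation.
K = D - 3·H - 1  [with D=6, H=6]  = -13
L = 2·M - 2·H + 5  [with M=4, H=6]  = 1
F = -2·K + 2·L - 4  [with K=-13, L=1]  = 24

24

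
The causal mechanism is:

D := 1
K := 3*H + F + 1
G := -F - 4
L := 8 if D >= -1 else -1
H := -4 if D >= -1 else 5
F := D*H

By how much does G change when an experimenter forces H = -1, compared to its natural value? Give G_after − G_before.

-3

Under do(H=-1), the mechanism H := -4 if D >= -1 else 5 is discarded; H is fixed at -1.
F = D*H  [with D=1, H=-1]  = -1
G = -F - 4  [with F=-1]  = -3
Without intervention: H = -4 if D >= -1 else 5  [with D=1]  = -4; F = D*H  [with D=1, H=-4]  = -4; G = -F - 4  [with F=-4]  = 0.
Change = -3 − 0 = -3.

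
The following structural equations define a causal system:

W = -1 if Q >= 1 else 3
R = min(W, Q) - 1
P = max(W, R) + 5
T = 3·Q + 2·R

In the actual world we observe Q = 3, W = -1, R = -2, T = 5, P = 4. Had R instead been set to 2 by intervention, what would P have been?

7

do(R=2) replaces the equation R = min(W, Q) - 1 with the constant R = 2.
W = -1 if Q >= 1 else 3  [with Q=3]  = -1
P = max(W, R) + 5  [with W=-1, R=2]  = 7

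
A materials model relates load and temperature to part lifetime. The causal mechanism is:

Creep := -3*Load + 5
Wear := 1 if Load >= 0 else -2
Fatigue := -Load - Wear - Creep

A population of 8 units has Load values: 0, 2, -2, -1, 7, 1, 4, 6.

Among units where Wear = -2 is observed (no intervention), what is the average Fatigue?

-6

Conditioning on Wear=-2 selects the 2 unit(s) with Load ∈ {-2, -1}. Their Fatigue values: -7, -5. Mean = -6.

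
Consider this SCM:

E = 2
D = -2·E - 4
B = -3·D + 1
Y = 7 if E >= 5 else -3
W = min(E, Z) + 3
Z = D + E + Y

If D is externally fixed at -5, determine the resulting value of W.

The intervention breaks the incoming arrows to D: D = -2·E - 4 no longer applies, and D = -5.
Y = 7 if E >= 5 else -3  [with E=2]  = -3
Z = D + E + Y  [with D=-5, E=2, Y=-3]  = -6
W = min(E, Z) + 3  [with E=2, Z=-6]  = -3

-3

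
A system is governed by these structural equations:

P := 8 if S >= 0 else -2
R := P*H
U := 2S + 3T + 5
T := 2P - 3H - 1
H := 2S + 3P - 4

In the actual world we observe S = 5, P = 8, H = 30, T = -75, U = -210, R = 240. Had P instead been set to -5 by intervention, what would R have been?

Under do(P=-5), the mechanism P := 8 if S >= 0 else -2 is discarded; P is fixed at -5.
H = 2S + 3P - 4  [with S=5, P=-5]  = -9
R = P*H  [with P=-5, H=-9]  = 45

45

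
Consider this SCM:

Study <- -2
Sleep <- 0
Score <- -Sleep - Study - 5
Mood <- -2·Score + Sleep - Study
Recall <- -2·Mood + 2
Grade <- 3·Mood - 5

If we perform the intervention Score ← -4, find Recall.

do(Score=-4) replaces the equation Score <- -Sleep - Study - 5 with the constant Score = -4.
Mood = -2·Score + Sleep - Study  [with Score=-4, Sleep=0, Study=-2]  = 10
Recall = -2·Mood + 2  [with Mood=10]  = -18

-18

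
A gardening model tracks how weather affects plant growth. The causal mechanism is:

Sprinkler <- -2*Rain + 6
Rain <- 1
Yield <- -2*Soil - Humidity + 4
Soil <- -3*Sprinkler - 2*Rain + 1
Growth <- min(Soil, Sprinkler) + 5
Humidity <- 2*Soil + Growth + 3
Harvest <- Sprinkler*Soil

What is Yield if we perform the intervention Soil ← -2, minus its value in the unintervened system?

-55

The intervention breaks the incoming arrows to Soil: Soil <- -3*Sprinkler - 2*Rain + 1 no longer applies, and Soil = -2.
Sprinkler = -2*Rain + 6  [with Rain=1]  = 4
Growth = min(Soil, Sprinkler) + 5  [with Soil=-2, Sprinkler=4]  = 3
Humidity = 2*Soil + Growth + 3  [with Soil=-2, Growth=3]  = 2
Yield = -2*Soil - Humidity + 4  [with Soil=-2, Humidity=2]  = 6
Without intervention: Sprinkler = -2*Rain + 6  [with Rain=1]  = 4; Soil = -3*Sprinkler - 2*Rain + 1  [with Sprinkler=4, Rain=1]  = -13; Growth = min(Soil, Sprinkler) + 5  [with Soil=-13, Sprinkler=4]  = -8; Humidity = 2*Soil + Growth + 3  [with Soil=-13, Growth=-8]  = -31; Yield = -2*Soil - Humidity + 4  [with Soil=-13, Humidity=-31]  = 61.
Change = 6 − 61 = -55.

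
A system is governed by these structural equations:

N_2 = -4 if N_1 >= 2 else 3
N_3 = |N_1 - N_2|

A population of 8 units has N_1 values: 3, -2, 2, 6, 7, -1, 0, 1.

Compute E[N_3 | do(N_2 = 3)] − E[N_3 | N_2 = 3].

Every unit gets N_2=3 under the intervention. N_3 values become 0, 5, 1, 3, 4, 4, 3, 2; E[N_3|do(N_2=3)] = 2.75.
Conditioning on N_2=3 selects the 4 unit(s) with N_1 ∈ {-2, -1, 0, 1}. Their N_3 values: 5, 4, 3, 2. Mean = 3.5.
Difference = 2.75 − 3.5 = -0.75.

-0.75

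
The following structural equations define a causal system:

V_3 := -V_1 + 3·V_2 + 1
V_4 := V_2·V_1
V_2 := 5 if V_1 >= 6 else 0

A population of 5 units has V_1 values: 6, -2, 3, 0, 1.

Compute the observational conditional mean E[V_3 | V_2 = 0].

Conditioning on V_2=0 selects the 4 unit(s) with V_1 ∈ {-2, 3, 0, 1}. Their V_3 values: 3, -2, 1, 0. Mean = 0.5.

0.5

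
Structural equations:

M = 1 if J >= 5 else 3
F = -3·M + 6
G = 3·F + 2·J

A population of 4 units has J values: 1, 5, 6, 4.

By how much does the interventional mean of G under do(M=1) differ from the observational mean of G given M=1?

-3

Every unit gets M=1 under the intervention. G values become 11, 19, 21, 17; E[G|do(M=1)] = 17.
E[G|M=1] averages over only the 2 units with M=1 (J = 5, 6): G = 19, 21, mean 20.
Difference = 17 − 20 = -3.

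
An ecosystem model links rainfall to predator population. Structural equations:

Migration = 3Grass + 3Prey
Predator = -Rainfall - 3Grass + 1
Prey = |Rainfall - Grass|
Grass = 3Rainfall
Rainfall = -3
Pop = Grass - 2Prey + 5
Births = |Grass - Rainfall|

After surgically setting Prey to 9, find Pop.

-22

The intervention breaks the incoming arrows to Prey: Prey = |Rainfall - Grass| no longer applies, and Prey = 9.
Grass = 3Rainfall  [with Rainfall=-3]  = -9
Pop = Grass - 2Prey + 5  [with Grass=-9, Prey=9]  = -22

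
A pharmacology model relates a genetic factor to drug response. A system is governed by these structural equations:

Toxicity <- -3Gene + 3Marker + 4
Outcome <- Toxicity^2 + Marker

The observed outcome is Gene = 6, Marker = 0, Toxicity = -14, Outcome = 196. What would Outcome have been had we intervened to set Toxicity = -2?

4

The intervention breaks the incoming arrows to Toxicity: Toxicity <- -3Gene + 3Marker + 4 no longer applies, and Toxicity = -2.
Outcome = Toxicity^2 + Marker  [with Toxicity=-2, Marker=0]  = 4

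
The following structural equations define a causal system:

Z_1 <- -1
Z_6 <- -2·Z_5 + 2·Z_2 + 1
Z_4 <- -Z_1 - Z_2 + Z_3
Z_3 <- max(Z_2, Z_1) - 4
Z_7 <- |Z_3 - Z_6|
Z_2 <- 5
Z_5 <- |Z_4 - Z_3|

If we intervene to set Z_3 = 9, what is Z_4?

5

The intervention breaks the incoming arrows to Z_3: Z_3 <- max(Z_2, Z_1) - 4 no longer applies, and Z_3 = 9.
Z_4 = -Z_1 - Z_2 + Z_3  [with Z_1=-1, Z_2=5, Z_3=9]  = 5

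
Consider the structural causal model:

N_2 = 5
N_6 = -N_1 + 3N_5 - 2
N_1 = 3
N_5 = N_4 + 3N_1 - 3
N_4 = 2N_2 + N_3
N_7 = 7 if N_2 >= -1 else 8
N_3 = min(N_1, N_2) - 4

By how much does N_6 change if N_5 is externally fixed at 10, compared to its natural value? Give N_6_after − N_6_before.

The intervention breaks the incoming arrows to N_5: N_5 = N_4 + 3N_1 - 3 no longer applies, and N_5 = 10.
N_6 = -N_1 + 3N_5 - 2  [with N_1=3, N_5=10]  = 25
Without intervention: N_3 = min(N_1, N_2) - 4  [with N_1=3, N_2=5]  = -1; N_4 = 2N_2 + N_3  [with N_2=5, N_3=-1]  = 9; N_5 = N_4 + 3N_1 - 3  [with N_4=9, N_1=3]  = 15; N_6 = -N_1 + 3N_5 - 2  [with N_1=3, N_5=15]  = 40.
Change = 25 − 40 = -15.

-15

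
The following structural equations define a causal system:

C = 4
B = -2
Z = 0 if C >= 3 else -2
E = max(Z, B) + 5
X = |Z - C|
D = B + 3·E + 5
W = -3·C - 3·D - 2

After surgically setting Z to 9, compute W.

-149

The intervention breaks the incoming arrows to Z: Z = 0 if C >= 3 else -2 no longer applies, and Z = 9.
E = max(Z, B) + 5  [with Z=9, B=-2]  = 14
D = B + 3·E + 5  [with B=-2, E=14]  = 45
W = -3·C - 3·D - 2  [with C=4, D=45]  = -149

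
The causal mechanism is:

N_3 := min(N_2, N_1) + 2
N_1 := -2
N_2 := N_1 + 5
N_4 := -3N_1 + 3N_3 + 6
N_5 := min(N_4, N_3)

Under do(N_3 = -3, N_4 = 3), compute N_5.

Setting N_3 = -3, N_4 = 3 by intervention discards those variables' equations.
N_5 = min(N_4, N_3)  [with N_4=3, N_3=-3]  = -3

-3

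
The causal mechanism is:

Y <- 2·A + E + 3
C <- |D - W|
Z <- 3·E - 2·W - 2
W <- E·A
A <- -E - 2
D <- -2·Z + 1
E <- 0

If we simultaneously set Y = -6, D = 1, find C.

1

Under do(Y = -6, D = 1), each intervened variable's structural equation is replaced by its fixed value.
A = -E - 2  [with E=0]  = -2
W = E·A  [with E=0, A=-2]  = 0
C = |D - W|  [with D=1, W=0]  = 1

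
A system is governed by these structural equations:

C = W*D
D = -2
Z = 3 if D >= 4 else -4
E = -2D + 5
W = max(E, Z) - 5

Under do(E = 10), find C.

-10

do(E=10) replaces the equation E = -2D + 5 with the constant E = 10.
Z = 3 if D >= 4 else -4  [with D=-2]  = -4
W = max(E, Z) - 5  [with E=10, Z=-4]  = 5
C = W*D  [with W=5, D=-2]  = -10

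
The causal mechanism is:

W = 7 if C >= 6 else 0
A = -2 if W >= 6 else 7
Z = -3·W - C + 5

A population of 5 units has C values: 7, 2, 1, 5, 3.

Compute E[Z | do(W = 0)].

1.4

The intervention sets W=0 in all 5 units regardless of C. Recomputing Z per unit gives -2, 3, 4, 0, 2; average 1.4.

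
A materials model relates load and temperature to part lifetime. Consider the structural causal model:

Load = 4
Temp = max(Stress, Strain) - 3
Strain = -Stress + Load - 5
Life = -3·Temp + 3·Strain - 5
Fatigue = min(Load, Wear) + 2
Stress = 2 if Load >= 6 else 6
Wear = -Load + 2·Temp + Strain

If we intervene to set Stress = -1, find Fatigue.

Under do(Stress=-1), the mechanism Stress = 2 if Load >= 6 else 6 is discarded; Stress is fixed at -1.
Strain = -Stress + Load - 5  [with Stress=-1, Load=4]  = 0
Temp = max(Stress, Strain) - 3  [with Stress=-1, Strain=0]  = -3
Wear = -Load + 2·Temp + Strain  [with Load=4, Temp=-3, Strain=0]  = -10
Fatigue = min(Load, Wear) + 2  [with Load=4, Wear=-10]  = -8

-8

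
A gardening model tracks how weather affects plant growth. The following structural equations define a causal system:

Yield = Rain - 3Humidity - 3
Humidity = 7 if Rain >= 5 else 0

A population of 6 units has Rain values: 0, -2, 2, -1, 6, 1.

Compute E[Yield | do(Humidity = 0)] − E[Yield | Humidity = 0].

1

do(Humidity=0) breaks Humidity's dependence on Rain. With Humidity=0 fixed, Yield across the units is -3, -5, -1, -4, 3, -2, mean -2.
E[Yield|Humidity=0] averages over only the 5 units with Humidity=0 (Rain = 0, -2, 2, -1, 1): Yield = -3, -5, -1, -4, -2, mean -3.
Difference = -2 − (-3) = 1.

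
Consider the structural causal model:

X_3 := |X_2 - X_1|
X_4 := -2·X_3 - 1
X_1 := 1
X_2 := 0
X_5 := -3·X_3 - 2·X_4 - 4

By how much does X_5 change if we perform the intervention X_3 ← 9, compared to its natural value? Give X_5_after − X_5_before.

do(X_3=9) replaces the equation X_3 := |X_2 - X_1| with the constant X_3 = 9.
X_4 = -2·X_3 - 1  [with X_3=9]  = -19
X_5 = -3·X_3 - 2·X_4 - 4  [with X_3=9, X_4=-19]  = 7
Without intervention: X_3 = |X_2 - X_1|  [with X_2=0, X_1=1]  = 1; X_4 = -2·X_3 - 1  [with X_3=1]  = -3; X_5 = -3·X_3 - 2·X_4 - 4  [with X_3=1, X_4=-3]  = -1.
Change = 7 − (-1) = 8.

8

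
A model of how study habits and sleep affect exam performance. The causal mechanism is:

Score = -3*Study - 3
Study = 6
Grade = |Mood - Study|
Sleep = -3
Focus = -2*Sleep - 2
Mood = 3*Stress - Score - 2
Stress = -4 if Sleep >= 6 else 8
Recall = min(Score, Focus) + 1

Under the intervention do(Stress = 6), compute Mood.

37

The intervention breaks the incoming arrows to Stress: Stress = -4 if Sleep >= 6 else 8 no longer applies, and Stress = 6.
Score = -3*Study - 3  [with Study=6]  = -21
Mood = 3*Stress - Score - 2  [with Stress=6, Score=-21]  = 37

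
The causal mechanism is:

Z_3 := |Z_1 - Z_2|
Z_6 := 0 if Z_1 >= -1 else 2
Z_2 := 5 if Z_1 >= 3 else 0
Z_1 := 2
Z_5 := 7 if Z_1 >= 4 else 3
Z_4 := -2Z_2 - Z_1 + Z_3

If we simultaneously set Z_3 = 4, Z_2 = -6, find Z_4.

14

The joint intervention fixes Z_3 = 4, Z_2 = -6, removing each variable's own equation.
Z_4 = -2Z_2 - Z_1 + Z_3  [with Z_2=-6, Z_1=2, Z_3=4]  = 14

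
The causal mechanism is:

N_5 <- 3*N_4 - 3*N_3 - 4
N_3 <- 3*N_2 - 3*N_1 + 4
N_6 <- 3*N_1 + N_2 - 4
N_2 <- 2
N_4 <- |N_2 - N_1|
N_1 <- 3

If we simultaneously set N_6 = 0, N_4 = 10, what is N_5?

Setting N_6 = 0, N_4 = 10 by intervention discards those variables' equations.
N_3 = 3*N_2 - 3*N_1 + 4  [with N_2=2, N_1=3]  = 1
N_5 = 3*N_4 - 3*N_3 - 4  [with N_4=10, N_3=1]  = 23

23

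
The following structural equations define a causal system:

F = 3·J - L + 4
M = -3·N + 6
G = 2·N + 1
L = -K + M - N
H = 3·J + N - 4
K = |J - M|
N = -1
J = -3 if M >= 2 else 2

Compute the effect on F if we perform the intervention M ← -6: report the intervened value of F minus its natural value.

do(M=-6) replaces the equation M = -3·N + 6 with the constant M = -6.
J = -3 if M >= 2 else 2  [with M=-6]  = 2
K = |J - M|  [with J=2, M=-6]  = 8
L = -K + M - N  [with K=8, M=-6, N=-1]  = -13
F = 3·J - L + 4  [with J=2, L=-13]  = 23
Without intervention: M = -3·N + 6  [with N=-1]  = 9; J = -3 if M >= 2 else 2  [with M=9]  = -3; K = |J - M|  [with J=-3, M=9]  = 12; L = -K + M - N  [with K=12, M=9, N=-1]  = -2; F = 3·J - L + 4  [with J=-3, L=-2]  = -3.
Change = 23 − (-3) = 26.

26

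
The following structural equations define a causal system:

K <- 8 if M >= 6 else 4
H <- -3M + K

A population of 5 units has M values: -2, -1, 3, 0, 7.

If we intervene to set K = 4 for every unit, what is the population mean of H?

-0.2

do(K=4) breaks K's dependence on M. With K=4 fixed, H across the units is 10, 7, -5, 4, -17, mean -0.2.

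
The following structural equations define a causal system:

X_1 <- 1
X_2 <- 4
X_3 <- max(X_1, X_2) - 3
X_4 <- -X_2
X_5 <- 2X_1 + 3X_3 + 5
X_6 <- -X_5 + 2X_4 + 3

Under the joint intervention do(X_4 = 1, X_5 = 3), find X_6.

2

The joint intervention fixes X_4 = 1, X_5 = 3, removing each variable's own equation.
X_6 = -X_5 + 2X_4 + 3  [with X_5=3, X_4=1]  = 2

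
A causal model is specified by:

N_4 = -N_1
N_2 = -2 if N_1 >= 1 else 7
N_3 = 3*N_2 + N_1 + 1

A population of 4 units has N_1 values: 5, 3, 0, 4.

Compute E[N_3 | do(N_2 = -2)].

Under do(N_2=-2), N_2's equation is replaced by N_2=-2 for every unit. Per-unit N_3: 0, -2, -5, -1. Mean = -2.

-2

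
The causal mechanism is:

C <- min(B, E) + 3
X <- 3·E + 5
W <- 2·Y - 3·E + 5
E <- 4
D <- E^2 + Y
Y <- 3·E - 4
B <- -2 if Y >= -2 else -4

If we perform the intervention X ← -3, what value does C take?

1

Under do(X=-3), the mechanism X <- 3·E + 5 is discarded; X is fixed at -3.
No directed path runs from X to C, so C keeps its natural value.
Y = 3·E - 4  [with E=4]  = 8
B = -2 if Y >= -2 else -4  [with Y=8]  = -2
C = min(B, E) + 3  [with B=-2, E=4]  = 1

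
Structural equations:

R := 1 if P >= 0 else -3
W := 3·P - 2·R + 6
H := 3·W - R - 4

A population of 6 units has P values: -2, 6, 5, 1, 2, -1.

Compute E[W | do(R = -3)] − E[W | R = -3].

10

The intervention sets R=-3 in all 6 units regardless of P. Recomputing W per unit gives 6, 30, 27, 15, 18, 9; average 17.5.
E[W|R=-3] averages over only the 2 units with R=-3 (P = -2, -1): W = 6, 9, mean 7.5.
Difference = 17.5 − 7.5 = 10.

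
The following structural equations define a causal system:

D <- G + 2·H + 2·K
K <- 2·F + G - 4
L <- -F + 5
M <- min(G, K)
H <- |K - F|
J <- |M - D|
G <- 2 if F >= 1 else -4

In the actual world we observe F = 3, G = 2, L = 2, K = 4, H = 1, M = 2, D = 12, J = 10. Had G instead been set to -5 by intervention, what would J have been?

do(G=-5) replaces the equation G <- 2 if F >= 1 else -4 with the constant G = -5.
K = 2·F + G - 4  [with F=3, G=-5]  = -3
H = |K - F|  [with K=-3, F=3]  = 6
M = min(G, K)  [with G=-5, K=-3]  = -5
D = G + 2·H + 2·K  [with G=-5, H=6, K=-3]  = 1
J = |M - D|  [with M=-5, D=1]  = 6

6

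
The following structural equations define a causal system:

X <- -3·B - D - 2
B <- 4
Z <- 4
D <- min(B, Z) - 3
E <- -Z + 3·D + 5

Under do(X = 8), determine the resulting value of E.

4

The intervention breaks the incoming arrows to X: X <- -3·B - D - 2 no longer applies, and X = 8.
Since E is not a descendant of the intervened variable, it is unaffected.
D = min(B, Z) - 3  [with B=4, Z=4]  = 1
E = -Z + 3·D + 5  [with Z=4, D=1]  = 4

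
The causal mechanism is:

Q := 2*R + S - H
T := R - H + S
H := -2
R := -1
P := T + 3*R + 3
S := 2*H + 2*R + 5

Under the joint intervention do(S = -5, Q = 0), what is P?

Setting S = -5, Q = 0 by intervention discards those variables' equations.
T = R - H + S  [with R=-1, H=-2, S=-5]  = -4
P = T + 3*R + 3  [with T=-4, R=-1]  = -4

-4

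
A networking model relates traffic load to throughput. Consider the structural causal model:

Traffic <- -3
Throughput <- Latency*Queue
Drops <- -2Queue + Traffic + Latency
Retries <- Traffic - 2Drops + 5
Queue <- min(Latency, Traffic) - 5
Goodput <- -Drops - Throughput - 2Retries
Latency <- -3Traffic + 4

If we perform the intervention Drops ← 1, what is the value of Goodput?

103

The intervention breaks the incoming arrows to Drops: Drops <- -2Queue + Traffic + Latency no longer applies, and Drops = 1.
Latency = -3Traffic + 4  [with Traffic=-3]  = 13
Queue = min(Latency, Traffic) - 5  [with Latency=13, Traffic=-3]  = -8
Retries = Traffic - 2Drops + 5  [with Traffic=-3, Drops=1]  = 0
Throughput = Latency*Queue  [with Latency=13, Queue=-8]  = -104
Goodput = -Drops - Throughput - 2Retries  [with Drops=1, Throughput=-104, Retries=0]  = 103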